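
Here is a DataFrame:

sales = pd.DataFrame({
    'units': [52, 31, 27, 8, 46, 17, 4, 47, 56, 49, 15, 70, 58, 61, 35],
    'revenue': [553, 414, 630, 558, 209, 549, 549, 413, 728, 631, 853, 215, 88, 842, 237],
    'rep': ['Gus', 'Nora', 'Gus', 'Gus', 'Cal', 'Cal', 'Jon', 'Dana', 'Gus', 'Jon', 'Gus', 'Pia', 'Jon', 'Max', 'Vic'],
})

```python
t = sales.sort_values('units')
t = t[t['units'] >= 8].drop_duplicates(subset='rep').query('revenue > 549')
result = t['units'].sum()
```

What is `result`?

sort by units:
    units  revenue   rep
6       4      549   Jon
3       8      558   Gus
10     15      853   Gus
5      17      549   Cal
2      27      630   Gus
1      31      414  Nora
14     35      237   Vic
4      46      209   Cal
7      47      413  Dana
9      49      631   Jon
0      52      553   Gus
8      56      728   Gus
12     58       88   Jon
13     61      842   Max
11     70      215   Pia
filter rows where units >= 8:
    units  revenue   rep
3       8      558   Gus
10     15      853   Gus
5      17      549   Cal
2      27      630   Gus
1      31      414  Nora
14     35      237   Vic
4      46      209   Cal
7      47      413  Dana
9      49      631   Jon
0      52      553   Gus
8      56      728   Gus
12     58       88   Jon
13     61      842   Max
11     70      215   Pia
drop duplicate rep (keep=first):
    units  revenue   rep
3       8      558   Gus
5      17      549   Cal
1      31      414  Nora
14     35      237   Vic
7      47      413  Dana
9      49      631   Jon
13     61      842   Max
11     70      215   Pia
filter rows where revenue > 549:
    units  revenue  rep
3       8      558  Gus
9      49      631  Jon
13     61      842  Max
Reading off the sum of column 'units', we get 118.

118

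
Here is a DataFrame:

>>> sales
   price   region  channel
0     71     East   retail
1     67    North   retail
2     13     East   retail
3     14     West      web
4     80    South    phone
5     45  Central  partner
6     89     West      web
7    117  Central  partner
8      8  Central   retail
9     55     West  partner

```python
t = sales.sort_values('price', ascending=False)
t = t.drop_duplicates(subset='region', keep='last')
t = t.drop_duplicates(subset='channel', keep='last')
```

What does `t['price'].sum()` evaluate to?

102

sort by price descending:
   price   region  channel
7    117  Central  partner
6     89     West      web
4     80    South    phone
0     71     East   retail
1     67    North   retail
9     55     West  partner
5     45  Central  partner
3     14     West      web
2     13     East   retail
8      8  Central   retail
drop duplicate region (keep=last):
   price   region channel
4     80    South   phone
1     67    North  retail
3     14     West     web
2     13     East  retail
8      8  Central  retail
drop duplicate channel (keep=last):
   price   region channel
4     80    South   phone
3     14     West     web
8      8  Central  retail
The sum of column 'price' is 102.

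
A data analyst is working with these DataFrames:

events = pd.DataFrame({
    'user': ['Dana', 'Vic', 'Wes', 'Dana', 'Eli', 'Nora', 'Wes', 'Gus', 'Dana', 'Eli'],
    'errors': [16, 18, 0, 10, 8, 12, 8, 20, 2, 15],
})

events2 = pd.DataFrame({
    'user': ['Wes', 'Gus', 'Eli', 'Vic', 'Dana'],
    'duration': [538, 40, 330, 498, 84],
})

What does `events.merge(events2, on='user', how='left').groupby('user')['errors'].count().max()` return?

3

merge on 'user' (how='left') → 10 rows:
   user  errors  duration
0  Dana      16      84.0
1   Vic      18     498.0
2   Wes       0     538.0
3  Dana      10      84.0
4   Eli       8     330.0
5  Nora      12       NaN
6   Wes       8     538.0
7   Gus      20      40.0
8  Dana       2      84.0
9   Eli      15     330.0
group by user, count of errors:
user
Dana    3
Eli     2
Gus     1
Nora    1
Vic     1
Wes     2
Name: errors, dtype: int64
max of the resulting series → 3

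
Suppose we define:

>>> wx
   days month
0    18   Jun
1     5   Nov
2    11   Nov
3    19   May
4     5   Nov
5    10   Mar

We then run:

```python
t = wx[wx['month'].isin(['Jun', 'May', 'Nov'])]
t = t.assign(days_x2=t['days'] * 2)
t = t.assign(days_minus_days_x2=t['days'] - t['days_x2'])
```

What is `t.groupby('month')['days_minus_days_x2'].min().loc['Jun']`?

-18

filter rows where month in ['Jun', 'May', 'Nov']:
   days month
0    18   Jun
1     5   Nov
2    11   Nov
3    19   May
4     5   Nov
add column days_x2 = t['days'] * 2:
   days month  days_x2
0    18   Jun       36
1     5   Nov       10
2    11   Nov       22
3    19   May       38
4     5   Nov       10
add column days_minus_days_x2 = t['days'] - t['days_x2']:
   days month  days_x2  days_minus_days_x2
0    18   Jun       36                 -18
1     5   Nov       10                  -5
2    11   Nov       22                 -11
3    19   May       38                 -19
4     5   Nov       10                  -5
group by month, min of days_minus_days_x2:
month
Jun   -18
May   -19
Nov   -11
Name: days_minus_days_x2, dtype: int64
So loc['Jun'] = -18.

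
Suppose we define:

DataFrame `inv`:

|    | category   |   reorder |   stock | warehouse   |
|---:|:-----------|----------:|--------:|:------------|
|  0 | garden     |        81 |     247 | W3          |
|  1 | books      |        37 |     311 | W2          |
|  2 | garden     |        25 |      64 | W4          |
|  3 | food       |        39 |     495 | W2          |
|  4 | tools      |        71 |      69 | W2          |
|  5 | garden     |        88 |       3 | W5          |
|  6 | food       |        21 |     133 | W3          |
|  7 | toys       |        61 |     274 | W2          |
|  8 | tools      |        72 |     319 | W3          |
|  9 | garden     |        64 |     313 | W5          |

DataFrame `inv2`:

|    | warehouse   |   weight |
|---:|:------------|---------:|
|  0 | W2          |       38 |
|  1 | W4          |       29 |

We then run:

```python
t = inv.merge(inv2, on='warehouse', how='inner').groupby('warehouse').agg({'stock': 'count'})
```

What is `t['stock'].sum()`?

5

merge on 'warehouse' (how='inner') → 5 rows:
  category  reorder  stock warehouse  weight
0    books       37    311        W2      38
1   garden       25     64        W4      29
2     food       39    495        W2      38
3    tools       71     69        W2      38
4     toys       61    274        W2      38
group by warehouse, count of stock:
           stock
warehouse       
W2             4
W4             1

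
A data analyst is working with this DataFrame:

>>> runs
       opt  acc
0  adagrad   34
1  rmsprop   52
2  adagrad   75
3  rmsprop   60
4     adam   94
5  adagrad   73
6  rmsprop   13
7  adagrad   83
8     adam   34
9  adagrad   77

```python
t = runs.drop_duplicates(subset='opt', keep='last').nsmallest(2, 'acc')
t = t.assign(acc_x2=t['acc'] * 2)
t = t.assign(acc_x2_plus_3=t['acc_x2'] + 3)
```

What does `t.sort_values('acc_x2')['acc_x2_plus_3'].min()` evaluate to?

drop duplicate opt (keep=last):
       opt  acc
6  rmsprop   13
8     adam   34
9  adagrad   77
take 2 rows with smallest acc:
       opt  acc
6  rmsprop   13
8     adam   34
add column acc_x2 = t['acc'] * 2:
       opt  acc  acc_x2
6  rmsprop   13      26
8     adam   34      68
add column acc_x2_plus_3 = t['acc_x2'] + 3:
       opt  acc  acc_x2  acc_x2_plus_3
6  rmsprop   13      26             29
8     adam   34      68             71
sort by acc_x2:
       opt  acc  acc_x2  acc_x2_plus_3
6  rmsprop   13      26             29
8     adam   34      68             71

29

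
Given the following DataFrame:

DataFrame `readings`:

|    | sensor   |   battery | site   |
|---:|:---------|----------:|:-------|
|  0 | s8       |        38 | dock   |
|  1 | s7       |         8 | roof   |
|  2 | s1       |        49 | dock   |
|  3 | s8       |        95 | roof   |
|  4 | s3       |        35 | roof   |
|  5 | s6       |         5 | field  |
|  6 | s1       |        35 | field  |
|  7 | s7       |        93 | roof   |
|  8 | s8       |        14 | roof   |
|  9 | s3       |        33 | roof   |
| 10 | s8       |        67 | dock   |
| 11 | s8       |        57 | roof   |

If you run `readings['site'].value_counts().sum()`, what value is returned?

value_counts of site:
site
roof     7
dock     3
field    2
Name: count, dtype: int64
sum of the resulting series → 12

12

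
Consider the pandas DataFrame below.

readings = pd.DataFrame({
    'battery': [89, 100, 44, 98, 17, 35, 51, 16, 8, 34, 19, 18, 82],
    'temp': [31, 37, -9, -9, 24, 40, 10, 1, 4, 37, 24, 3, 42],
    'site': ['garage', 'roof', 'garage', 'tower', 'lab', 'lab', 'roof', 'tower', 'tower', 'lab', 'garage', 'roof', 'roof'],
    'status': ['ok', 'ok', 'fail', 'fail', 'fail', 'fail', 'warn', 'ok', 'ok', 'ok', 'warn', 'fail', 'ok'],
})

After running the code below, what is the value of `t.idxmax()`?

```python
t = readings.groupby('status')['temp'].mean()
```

group by status, mean of temp:
status
fail     9.800000
ok      25.333333
warn    17.000000
Name: temp, dtype: float64
So idxmax() = ok.

ok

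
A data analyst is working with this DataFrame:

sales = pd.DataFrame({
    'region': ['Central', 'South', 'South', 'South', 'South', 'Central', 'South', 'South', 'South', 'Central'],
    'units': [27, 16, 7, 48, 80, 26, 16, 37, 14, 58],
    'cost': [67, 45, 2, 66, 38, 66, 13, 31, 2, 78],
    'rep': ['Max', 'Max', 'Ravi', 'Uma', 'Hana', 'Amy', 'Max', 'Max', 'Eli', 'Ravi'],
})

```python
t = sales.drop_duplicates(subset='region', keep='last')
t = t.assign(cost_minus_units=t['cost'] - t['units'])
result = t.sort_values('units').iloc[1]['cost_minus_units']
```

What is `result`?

drop duplicate region (keep=last):
    region  units  cost   rep
8    South     14     2   Eli
9  Central     58    78  Ravi
add column cost_minus_units = t['cost'] - t['units']:
    region  units  cost   rep  cost_minus_units
8    South     14     2   Eli               -12
9  Central     58    78  Ravi                20
sort by units:
    region  units  cost   rep  cost_minus_units
8    South     14     2   Eli               -12
9  Central     58    78  Ravi                20
Taking the value at position 1, column 'cost_minus_units' gives 20.

20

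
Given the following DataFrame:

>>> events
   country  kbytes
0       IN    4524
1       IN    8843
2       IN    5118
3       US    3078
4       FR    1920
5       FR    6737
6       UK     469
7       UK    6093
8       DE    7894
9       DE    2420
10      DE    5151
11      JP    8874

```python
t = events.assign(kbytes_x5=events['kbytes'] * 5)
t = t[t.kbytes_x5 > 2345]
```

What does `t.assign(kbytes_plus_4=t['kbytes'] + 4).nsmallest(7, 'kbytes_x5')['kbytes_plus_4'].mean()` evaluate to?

4047.42857143

add column kbytes_x5 = events['kbytes'] * 5:
   country  kbytes  kbytes_x5
0       IN    4524      22620
1       IN    8843      44215
2       IN    5118      25590
3       US    3078      15390
4       FR    1920       9600
5       FR    6737      33685
6       UK     469       2345
7       UK    6093      30465
8       DE    7894      39470
9       DE    2420      12100
10      DE    5151      25755
11      JP    8874      44370
filter rows where kbytes_x5 > 2345:
   country  kbytes  kbytes_x5
0       IN    4524      22620
1       IN    8843      44215
2       IN    5118      25590
3       US    3078      15390
4       FR    1920       9600
5       FR    6737      33685
7       UK    6093      30465
8       DE    7894      39470
9       DE    2420      12100
10      DE    5151      25755
11      JP    8874      44370
add column kbytes_plus_4 = t['kbytes'] + 4:
   country  kbytes  kbytes_x5  kbytes_plus_4
0       IN    4524      22620           4528
1       IN    8843      44215           8847
2       IN    5118      25590           5122
3       US    3078      15390           3082
4       FR    1920       9600           1924
5       FR    6737      33685           6741
7       UK    6093      30465           6097
8       DE    7894      39470           7898
9       DE    2420      12100           2424
10      DE    5151      25755           5155
11      JP    8874      44370           8878
take 7 rows with smallest kbytes_x5:
   country  kbytes  kbytes_x5  kbytes_plus_4
4       FR    1920       9600           1924
9       DE    2420      12100           2424
3       US    3078      15390           3082
0       IN    4524      22620           4528
2       IN    5118      25590           5122
10      DE    5151      25755           5155
7       UK    6093      30465           6097
Hence 4047.42857143.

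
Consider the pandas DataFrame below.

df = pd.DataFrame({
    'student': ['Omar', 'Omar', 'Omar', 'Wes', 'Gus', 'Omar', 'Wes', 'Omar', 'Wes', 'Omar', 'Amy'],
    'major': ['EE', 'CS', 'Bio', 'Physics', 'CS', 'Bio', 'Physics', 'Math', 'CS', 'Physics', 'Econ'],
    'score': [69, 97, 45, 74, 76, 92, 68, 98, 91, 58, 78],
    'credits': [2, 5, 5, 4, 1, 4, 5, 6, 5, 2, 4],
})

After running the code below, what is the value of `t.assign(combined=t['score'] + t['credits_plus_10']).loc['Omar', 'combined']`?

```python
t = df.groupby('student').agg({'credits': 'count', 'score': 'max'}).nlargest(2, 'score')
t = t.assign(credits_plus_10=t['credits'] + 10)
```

group by student: count(credits), max(score):
         credits  score
student                
Amy            1     78
Gus            1     76
Omar           6     98
Wes            3     91
take 2 rows with largest score:
         credits  score
student                
Omar           6     98
Wes            3     91
add column credits_plus_10 = t['credits'] + 10:
         credits  score  credits_plus_10
student                                 
Omar           6     98               16
Wes            3     91               13
add column combined = t['score'] + t['credits_plus_10']:
         credits  score  credits_plus_10  combined
student                                           
Omar           6     98               16       114
Wes            3     91               13       104
Reading off the value at row 'Omar', column 'combined', we get 114.

114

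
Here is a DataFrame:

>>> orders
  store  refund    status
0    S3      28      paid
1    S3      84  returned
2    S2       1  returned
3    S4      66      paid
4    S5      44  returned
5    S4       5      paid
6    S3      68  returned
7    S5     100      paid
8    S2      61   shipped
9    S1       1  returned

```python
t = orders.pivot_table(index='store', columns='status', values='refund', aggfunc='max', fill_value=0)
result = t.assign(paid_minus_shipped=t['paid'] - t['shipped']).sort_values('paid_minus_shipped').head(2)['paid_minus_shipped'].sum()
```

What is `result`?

-61

pivot: rows=store, cols=status, max(refund):
status  paid  returned  shipped
store                          
S1         0         1        0
S2         0         1       61
S3        28        84        0
S4        66         0        0
S5       100        44        0
add column paid_minus_shipped = t['paid'] - t['shipped']:
status  paid  returned  shipped  paid_minus_shipped
store                                              
S1         0         1        0                   0
S2         0         1       61                 -61
S3        28        84        0                  28
S4        66         0        0                  66
S5       100        44        0                 100
sort by paid_minus_shipped:
status  paid  returned  shipped  paid_minus_shipped
store                                              
S2         0         1       61                 -61
S1         0         1        0                   0
S3        28        84        0                  28
S4        66         0        0                  66
S5       100        44        0                 100
take first 2 rows:
status  paid  returned  shipped  paid_minus_shipped
store                                              
S2         0         1       61                 -61
S1         0         1        0                   0
So sum() = -61.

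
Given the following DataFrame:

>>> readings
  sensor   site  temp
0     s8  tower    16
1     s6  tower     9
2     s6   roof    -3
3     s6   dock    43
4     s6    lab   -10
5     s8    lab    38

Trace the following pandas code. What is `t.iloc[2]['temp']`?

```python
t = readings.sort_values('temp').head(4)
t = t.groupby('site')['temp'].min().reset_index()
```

sort by temp:
  sensor   site  temp
4     s6    lab   -10
2     s6   roof    -3
1     s6  tower     9
0     s8  tower    16
5     s8    lab    38
3     s6   dock    43
take first 4 rows:
  sensor   site  temp
4     s6    lab   -10
2     s6   roof    -3
1     s6  tower     9
0     s8  tower    16
group by site, min of temp:
site
lab     -10
roof     -3
tower     9
Name: temp, dtype: int64
reset_index():
    site  temp
0    lab   -10
1   roof    -3
2  tower     9
value at position 2, column 'temp' → 9

9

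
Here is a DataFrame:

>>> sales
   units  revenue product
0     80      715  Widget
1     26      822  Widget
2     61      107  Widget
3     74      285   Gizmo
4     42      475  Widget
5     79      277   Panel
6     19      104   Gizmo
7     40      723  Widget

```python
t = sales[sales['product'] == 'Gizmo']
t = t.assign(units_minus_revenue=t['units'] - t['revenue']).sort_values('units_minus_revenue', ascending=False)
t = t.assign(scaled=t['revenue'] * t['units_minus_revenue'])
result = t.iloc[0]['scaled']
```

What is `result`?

-8840

filter rows where product == 'Gizmo':
   units  revenue product
3     74      285   Gizmo
6     19      104   Gizmo
add column units_minus_revenue = t['units'] - t['revenue']:
   units  revenue product  units_minus_revenue
3     74      285   Gizmo                 -211
6     19      104   Gizmo                  -85
sort by units_minus_revenue descending:
   units  revenue product  units_minus_revenue
6     19      104   Gizmo                  -85
3     74      285   Gizmo                 -211
add column scaled = t['revenue'] * t['units_minus_revenue']:
   units  revenue product  units_minus_revenue  scaled
6     19      104   Gizmo                  -85   -8840
3     74      285   Gizmo                 -211  -60135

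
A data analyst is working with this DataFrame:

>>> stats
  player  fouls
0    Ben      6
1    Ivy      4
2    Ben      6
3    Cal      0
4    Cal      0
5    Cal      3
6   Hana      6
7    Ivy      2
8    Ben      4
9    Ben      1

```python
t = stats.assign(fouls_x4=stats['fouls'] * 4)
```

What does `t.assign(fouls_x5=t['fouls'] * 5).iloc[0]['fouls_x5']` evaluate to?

30

add column fouls_x4 = stats['fouls'] * 4:
  player  fouls  fouls_x4
0    Ben      6        24
1    Ivy      4        16
2    Ben      6        24
3    Cal      0         0
4    Cal      0         0
5    Cal      3        12
6   Hana      6        24
7    Ivy      2         8
8    Ben      4        16
9    Ben      1         4
add column fouls_x5 = t['fouls'] * 5:
  player  fouls  fouls_x4  fouls_x5
0    Ben      6        24        30
1    Ivy      4        16        20
2    Ben      6        24        30
3    Cal      0         0         0
4    Cal      0         0         0
5    Cal      3        12        15
6   Hana      6        24        30
7    Ivy      2         8        10
8    Ben      4        16        20
9    Ben      1         4         5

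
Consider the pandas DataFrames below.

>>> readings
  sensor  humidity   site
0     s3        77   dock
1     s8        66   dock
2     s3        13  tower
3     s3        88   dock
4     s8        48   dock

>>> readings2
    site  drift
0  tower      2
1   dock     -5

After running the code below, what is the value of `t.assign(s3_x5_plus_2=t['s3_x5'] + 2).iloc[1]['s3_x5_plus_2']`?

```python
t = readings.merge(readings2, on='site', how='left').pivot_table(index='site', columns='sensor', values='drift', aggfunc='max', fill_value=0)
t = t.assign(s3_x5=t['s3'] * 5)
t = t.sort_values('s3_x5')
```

merge on 'site' (how='left') → 5 rows:
  sensor  humidity   site  drift
0     s3        77   dock     -5
1     s8        66   dock     -5
2     s3        13  tower      2
3     s3        88   dock     -5
4     s8        48   dock     -5
pivot: rows=site, cols=sensor, max(drift):
sensor  s3  s8
site          
dock    -5  -5
tower    2   0
add column s3_x5 = t['s3'] * 5:
sensor  s3  s8  s3_x5
site                 
dock    -5  -5    -25
tower    2   0     10
sort by s3_x5:
sensor  s3  s8  s3_x5
site                 
dock    -5  -5    -25
tower    2   0     10
add column s3_x5_plus_2 = t['s3_x5'] + 2:
sensor  s3  s8  s3_x5  s3_x5_plus_2
site                               
dock    -5  -5    -25           -23
tower    2   0     10            12

12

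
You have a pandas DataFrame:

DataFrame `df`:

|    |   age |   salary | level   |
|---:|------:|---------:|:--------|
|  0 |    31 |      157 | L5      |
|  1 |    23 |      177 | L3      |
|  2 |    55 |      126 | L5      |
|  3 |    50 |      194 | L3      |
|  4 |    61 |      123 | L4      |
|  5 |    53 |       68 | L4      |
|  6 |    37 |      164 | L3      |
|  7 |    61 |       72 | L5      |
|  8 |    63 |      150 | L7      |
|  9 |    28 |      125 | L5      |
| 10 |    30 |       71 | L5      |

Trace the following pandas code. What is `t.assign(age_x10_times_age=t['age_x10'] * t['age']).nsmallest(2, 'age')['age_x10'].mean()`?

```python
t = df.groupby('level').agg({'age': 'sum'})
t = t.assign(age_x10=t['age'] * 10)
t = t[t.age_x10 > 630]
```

1120.0

group by level, sum of age:
       age
level     
L3     110
L4     114
L5     205
L7      63
add column age_x10 = t['age'] * 10:
       age  age_x10
level              
L3     110     1100
L4     114     1140
L5     205     2050
L7      63      630
filter rows where age_x10 > 630:
       age  age_x10
level              
L3     110     1100
L4     114     1140
L5     205     2050
add column age_x10_times_age = t['age_x10'] * t['age']:
       age  age_x10  age_x10_times_age
level                                 
L3     110     1100             121000
L4     114     1140             129960
L5     205     2050             420250
take 2 rows with smallest age:
       age  age_x10  age_x10_times_age
level                                 
L3     110     1100             121000
L4     114     1140             129960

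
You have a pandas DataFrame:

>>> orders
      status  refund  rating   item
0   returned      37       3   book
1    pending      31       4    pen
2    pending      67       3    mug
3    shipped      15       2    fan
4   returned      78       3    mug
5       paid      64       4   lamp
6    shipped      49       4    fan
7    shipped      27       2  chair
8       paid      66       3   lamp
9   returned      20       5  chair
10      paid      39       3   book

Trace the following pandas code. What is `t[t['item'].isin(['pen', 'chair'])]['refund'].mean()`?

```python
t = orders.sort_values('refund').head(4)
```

sort by refund:
      status  refund  rating   item
3    shipped      15       2    fan
9   returned      20       5  chair
7    shipped      27       2  chair
1    pending      31       4    pen
0   returned      37       3   book
10      paid      39       3   book
6    shipped      49       4    fan
5       paid      64       4   lamp
8       paid      66       3   lamp
2    pending      67       3    mug
4   returned      78       3    mug
take first 4 rows:
     status  refund  rating   item
3   shipped      15       2    fan
9  returned      20       5  chair
7   shipped      27       2  chair
1   pending      31       4    pen
filter rows where item in ['pen', 'chair']:
     status  refund  rating   item
9  returned      20       5  chair
7   shipped      27       2  chair
1   pending      31       4    pen

26.0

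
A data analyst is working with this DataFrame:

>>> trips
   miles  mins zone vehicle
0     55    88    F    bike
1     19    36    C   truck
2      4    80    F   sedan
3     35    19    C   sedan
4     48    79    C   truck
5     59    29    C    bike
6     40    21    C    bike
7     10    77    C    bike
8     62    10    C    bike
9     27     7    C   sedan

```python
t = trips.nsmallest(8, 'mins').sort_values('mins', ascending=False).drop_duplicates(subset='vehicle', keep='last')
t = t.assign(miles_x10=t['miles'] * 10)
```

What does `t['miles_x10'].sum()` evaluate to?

take 8 rows with smallest mins:
   miles  mins zone vehicle
9     27     7    C   sedan
8     62    10    C    bike
3     35    19    C   sedan
6     40    21    C    bike
5     59    29    C    bike
1     19    36    C   truck
7     10    77    C    bike
4     48    79    C   truck
sort by mins descending:
   miles  mins zone vehicle
4     48    79    C   truck
7     10    77    C    bike
1     19    36    C   truck
5     59    29    C    bike
6     40    21    C    bike
3     35    19    C   sedan
8     62    10    C    bike
9     27     7    C   sedan
drop duplicate vehicle (keep=last):
   miles  mins zone vehicle
1     19    36    C   truck
8     62    10    C    bike
9     27     7    C   sedan
add column miles_x10 = t['miles'] * 10:
   miles  mins zone vehicle  miles_x10
1     19    36    C   truck        190
8     62    10    C    bike        620
9     27     7    C   sedan        270

1080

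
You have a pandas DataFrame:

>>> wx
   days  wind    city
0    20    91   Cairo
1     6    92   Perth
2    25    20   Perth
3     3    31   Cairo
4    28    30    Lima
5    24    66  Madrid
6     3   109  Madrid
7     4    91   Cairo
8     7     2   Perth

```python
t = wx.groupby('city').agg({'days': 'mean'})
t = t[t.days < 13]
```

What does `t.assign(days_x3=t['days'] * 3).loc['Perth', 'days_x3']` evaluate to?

group by city, mean of days:
             days
city             
Cairo    9.000000
Lima    28.000000
Madrid  13.500000
Perth   12.666667
filter rows where days < 13:
            days
city            
Cairo   9.000000
Perth  12.666667
add column days_x3 = t['days'] * 3:
            days  days_x3
city                     
Cairo   9.000000     27.0
Perth  12.666667     38.0
So loc['Perth', 'days_x3'] = 38.0.

38.0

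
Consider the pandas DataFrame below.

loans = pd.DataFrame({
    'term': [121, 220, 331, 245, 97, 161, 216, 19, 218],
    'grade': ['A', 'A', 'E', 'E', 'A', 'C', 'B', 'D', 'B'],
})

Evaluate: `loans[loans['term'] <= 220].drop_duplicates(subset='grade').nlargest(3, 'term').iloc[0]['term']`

216

filter rows where term <= 220:
   term grade
0   121     A
1   220     A
4    97     A
5   161     C
6   216     B
7    19     D
8   218     B
drop duplicate grade (keep=first):
   term grade
0   121     A
5   161     C
6   216     B
7    19     D
take 3 rows with largest term:
   term grade
6   216     B
5   161     C
0   121     A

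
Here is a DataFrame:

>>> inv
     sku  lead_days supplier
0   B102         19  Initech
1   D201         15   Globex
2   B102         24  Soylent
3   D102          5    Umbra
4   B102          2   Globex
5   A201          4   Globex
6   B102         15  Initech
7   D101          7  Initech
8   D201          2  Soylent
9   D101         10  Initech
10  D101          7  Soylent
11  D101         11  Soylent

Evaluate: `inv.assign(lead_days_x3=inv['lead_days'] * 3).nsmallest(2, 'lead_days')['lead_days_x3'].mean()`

add column lead_days_x3 = inv['lead_days'] * 3:
     sku  lead_days supplier  lead_days_x3
0   B102         19  Initech            57
1   D201         15   Globex            45
2   B102         24  Soylent            72
3   D102          5    Umbra            15
4   B102          2   Globex             6
5   A201          4   Globex            12
6   B102         15  Initech            45
7   D101          7  Initech            21
8   D201          2  Soylent             6
9   D101         10  Initech            30
10  D101          7  Soylent            21
11  D101         11  Soylent            33
take 2 rows with smallest lead_days:
    sku  lead_days supplier  lead_days_x3
4  B102          2   Globex             6
8  D201          2  Soylent             6
The mean of column 'lead_days_x3' is 6.0.

6.0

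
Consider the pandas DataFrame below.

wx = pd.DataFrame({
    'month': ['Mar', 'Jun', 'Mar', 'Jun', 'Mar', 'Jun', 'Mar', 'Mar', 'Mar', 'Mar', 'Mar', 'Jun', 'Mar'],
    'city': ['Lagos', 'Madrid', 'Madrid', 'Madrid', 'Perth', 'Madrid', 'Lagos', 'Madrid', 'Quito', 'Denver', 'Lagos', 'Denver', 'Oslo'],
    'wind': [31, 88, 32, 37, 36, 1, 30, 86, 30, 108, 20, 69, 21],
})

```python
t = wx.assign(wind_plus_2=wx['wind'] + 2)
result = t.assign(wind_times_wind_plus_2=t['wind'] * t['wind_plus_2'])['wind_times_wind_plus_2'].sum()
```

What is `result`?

40035

add column wind_plus_2 = wx['wind'] + 2:
   month    city  wind  wind_plus_2
0    Mar   Lagos    31           33
1    Jun  Madrid    88           90
2    Mar  Madrid    32           34
3    Jun  Madrid    37           39
4    Mar   Perth    36           38
5    Jun  Madrid     1            3
6    Mar   Lagos    30           32
7    Mar  Madrid    86           88
8    Mar   Quito    30           32
9    Mar  Denver   108          110
10   Mar   Lagos    20           22
11   Jun  Denver    69           71
12   Mar    Oslo    21           23
add column wind_times_wind_plus_2 = t['wind'] * t['wind_plus_2']:
   month    city  wind  wind_plus_2  wind_times_wind_plus_2
0    Mar   Lagos    31           33                    1023
1    Jun  Madrid    88           90                    7920
2    Mar  Madrid    32           34                    1088
3    Jun  Madrid    37           39                    1443
4    Mar   Perth    36           38                    1368
5    Jun  Madrid     1            3                       3
6    Mar   Lagos    30           32                     960
7    Mar  Madrid    86           88                    7568
8    Mar   Quito    30           32                     960
9    Mar  Denver   108          110                   11880
10   Mar   Lagos    20           22                     440
11   Jun  Denver    69           71                    4899
12   Mar    Oslo    21           23                     483
Hence 40035.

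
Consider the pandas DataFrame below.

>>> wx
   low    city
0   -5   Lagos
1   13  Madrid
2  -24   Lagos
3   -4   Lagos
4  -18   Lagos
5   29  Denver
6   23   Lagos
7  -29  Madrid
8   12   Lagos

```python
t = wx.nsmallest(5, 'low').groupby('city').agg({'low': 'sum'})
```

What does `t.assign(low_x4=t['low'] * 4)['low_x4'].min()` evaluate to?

take 5 rows with smallest low:
   low    city
7  -29  Madrid
2  -24   Lagos
4  -18   Lagos
0   -5   Lagos
3   -4   Lagos
group by city, sum of low:
        low
city       
Lagos   -51
Madrid  -29
add column low_x4 = t['low'] * 4:
        low  low_x4
city               
Lagos   -51    -204
Madrid  -29    -116
Taking the min of column 'low_x4' gives -204.

-204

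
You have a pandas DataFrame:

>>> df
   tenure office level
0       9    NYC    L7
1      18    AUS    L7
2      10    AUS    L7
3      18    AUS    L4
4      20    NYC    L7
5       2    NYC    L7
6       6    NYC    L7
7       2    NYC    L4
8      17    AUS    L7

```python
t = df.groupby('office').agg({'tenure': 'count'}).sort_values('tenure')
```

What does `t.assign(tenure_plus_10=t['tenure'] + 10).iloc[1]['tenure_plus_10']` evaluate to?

group by office, count of tenure:
        tenure
office        
AUS          4
NYC          5
sort by tenure:
        tenure
office        
AUS          4
NYC          5
add column tenure_plus_10 = t['tenure'] + 10:
        tenure  tenure_plus_10
office                        
AUS          4              14
NYC          5              15

15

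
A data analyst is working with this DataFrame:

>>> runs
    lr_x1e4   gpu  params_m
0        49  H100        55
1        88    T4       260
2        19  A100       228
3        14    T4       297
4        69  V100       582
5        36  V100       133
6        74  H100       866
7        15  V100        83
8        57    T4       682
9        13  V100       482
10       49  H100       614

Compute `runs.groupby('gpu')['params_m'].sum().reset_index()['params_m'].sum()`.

4282

group by gpu, sum of params_m:
gpu
A100     228
H100    1535
T4      1239
V100    1280
Name: params_m, dtype: int64
reset_index():
    gpu  params_m
0  A100       228
1  H100      1535
2    T4      1239
3  V100      1280
Hence 4282.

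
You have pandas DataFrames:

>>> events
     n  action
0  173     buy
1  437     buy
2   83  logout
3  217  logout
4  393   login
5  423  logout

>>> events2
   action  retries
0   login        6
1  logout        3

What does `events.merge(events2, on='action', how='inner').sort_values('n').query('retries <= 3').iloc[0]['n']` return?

83

merge on 'action' (how='inner') → 4 rows:
     n  action  retries
0   83  logout        3
1  217  logout        3
2  393   login        6
3  423  logout        3
sort by n:
     n  action  retries
0   83  logout        3
1  217  logout        3
2  393   login        6
3  423  logout        3
filter rows where retries <= 3:
     n  action  retries
0   83  logout        3
1  217  logout        3
3  423  logout        3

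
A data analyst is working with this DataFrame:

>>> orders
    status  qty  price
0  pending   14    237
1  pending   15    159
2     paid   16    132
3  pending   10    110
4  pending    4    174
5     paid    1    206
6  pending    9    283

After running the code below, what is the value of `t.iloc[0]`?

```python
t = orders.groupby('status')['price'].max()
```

206

group by status, max of price:
status
paid       206
pending    283
Name: price, dtype: int64
Then the value at position 0: 206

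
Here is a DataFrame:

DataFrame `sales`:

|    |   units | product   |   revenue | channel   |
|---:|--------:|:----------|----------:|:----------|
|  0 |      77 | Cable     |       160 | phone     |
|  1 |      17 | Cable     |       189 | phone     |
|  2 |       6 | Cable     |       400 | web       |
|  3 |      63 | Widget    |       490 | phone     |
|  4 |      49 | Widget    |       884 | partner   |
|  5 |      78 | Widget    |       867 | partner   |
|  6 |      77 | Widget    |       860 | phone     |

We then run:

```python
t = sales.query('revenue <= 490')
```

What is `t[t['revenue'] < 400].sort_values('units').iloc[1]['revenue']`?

160

filter rows where revenue <= 490:
   units product  revenue channel
0     77   Cable      160   phone
1     17   Cable      189   phone
2      6   Cable      400     web
3     63  Widget      490   phone
filter rows where revenue < 400:
   units product  revenue channel
0     77   Cable      160   phone
1     17   Cable      189   phone
sort by units:
   units product  revenue channel
1     17   Cable      189   phone
0     77   Cable      160   phone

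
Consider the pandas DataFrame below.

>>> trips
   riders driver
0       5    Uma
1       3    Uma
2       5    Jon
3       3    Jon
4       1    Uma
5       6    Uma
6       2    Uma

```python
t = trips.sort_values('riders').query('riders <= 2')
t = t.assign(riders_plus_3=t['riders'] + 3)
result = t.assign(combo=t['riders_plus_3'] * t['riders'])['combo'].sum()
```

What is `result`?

sort by riders:
   riders driver
4       1    Uma
6       2    Uma
1       3    Uma
3       3    Jon
0       5    Uma
2       5    Jon
5       6    Uma
filter rows where riders <= 2:
   riders driver
4       1    Uma
6       2    Uma
add column riders_plus_3 = t['riders'] + 3:
   riders driver  riders_plus_3
4       1    Uma              4
6       2    Uma              5
add column combo = t['riders_plus_3'] * t['riders']:
   riders driver  riders_plus_3  combo
4       1    Uma              4      4
6       2    Uma              5     10
Hence 14.

14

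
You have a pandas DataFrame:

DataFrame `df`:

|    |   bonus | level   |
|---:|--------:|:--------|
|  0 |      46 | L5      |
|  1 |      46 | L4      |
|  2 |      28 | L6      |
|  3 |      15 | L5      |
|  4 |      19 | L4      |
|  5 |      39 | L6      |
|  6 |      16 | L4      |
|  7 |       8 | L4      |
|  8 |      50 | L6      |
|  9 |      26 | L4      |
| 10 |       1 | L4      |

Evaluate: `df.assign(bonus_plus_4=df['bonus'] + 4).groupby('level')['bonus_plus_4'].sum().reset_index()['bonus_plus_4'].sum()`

338

add column bonus_plus_4 = df['bonus'] + 4:
    bonus level  bonus_plus_4
0      46    L5            50
1      46    L4            50
2      28    L6            32
3      15    L5            19
4      19    L4            23
5      39    L6            43
6      16    L4            20
7       8    L4            12
8      50    L6            54
9      26    L4            30
10      1    L4             5
group by level, sum of bonus_plus_4:
level
L4    140
L5     69
L6    129
Name: bonus_plus_4, dtype: int64
reset_index():
  level  bonus_plus_4
0    L4           140
1    L5            69
2    L6           129
sum of column 'bonus_plus_4' → 338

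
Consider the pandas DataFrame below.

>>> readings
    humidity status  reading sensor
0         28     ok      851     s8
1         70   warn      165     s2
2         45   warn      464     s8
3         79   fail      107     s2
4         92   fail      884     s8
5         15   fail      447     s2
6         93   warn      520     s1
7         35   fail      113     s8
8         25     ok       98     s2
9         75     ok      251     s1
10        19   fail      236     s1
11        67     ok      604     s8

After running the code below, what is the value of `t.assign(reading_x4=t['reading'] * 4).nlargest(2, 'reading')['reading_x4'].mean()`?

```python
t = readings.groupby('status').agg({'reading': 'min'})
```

group by status, min of reading:
        reading
status         
fail        107
ok           98
warn        165
add column reading_x4 = t['reading'] * 4:
        reading  reading_x4
status                     
fail        107         428
ok           98         392
warn        165         660
take 2 rows with largest reading:
        reading  reading_x4
status                     
warn        165         660
fail        107         428
Finally, mean of column 'reading_x4' = 544.0.

544.0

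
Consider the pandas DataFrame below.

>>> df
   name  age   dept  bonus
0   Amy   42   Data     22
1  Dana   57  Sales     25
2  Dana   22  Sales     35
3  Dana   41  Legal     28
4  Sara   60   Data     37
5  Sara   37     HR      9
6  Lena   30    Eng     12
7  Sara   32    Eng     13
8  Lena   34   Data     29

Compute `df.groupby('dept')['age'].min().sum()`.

group by dept, min of age:
dept
Data     34
Eng      30
HR       37
Legal    41
Sales    22
Name: age, dtype: int64
Reading off the sum of the resulting series, we get 164.

164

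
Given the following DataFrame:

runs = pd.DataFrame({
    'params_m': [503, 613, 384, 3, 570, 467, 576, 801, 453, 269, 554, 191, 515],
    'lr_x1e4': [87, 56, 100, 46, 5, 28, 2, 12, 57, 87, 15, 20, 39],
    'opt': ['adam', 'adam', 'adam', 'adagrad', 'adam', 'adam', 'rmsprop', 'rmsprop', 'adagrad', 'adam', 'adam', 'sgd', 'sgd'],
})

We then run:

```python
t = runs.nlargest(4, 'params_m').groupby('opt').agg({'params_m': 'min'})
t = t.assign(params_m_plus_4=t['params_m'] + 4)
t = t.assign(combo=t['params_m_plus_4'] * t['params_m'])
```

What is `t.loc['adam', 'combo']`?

327180

take 4 rows with largest params_m:
   params_m  lr_x1e4      opt
7       801       12  rmsprop
1       613       56     adam
6       576        2  rmsprop
4       570        5     adam
group by opt, min of params_m:
         params_m
opt              
adam          570
rmsprop       576
add column params_m_plus_4 = t['params_m'] + 4:
         params_m  params_m_plus_4
opt                               
adam          570              574
rmsprop       576              580
add column combo = t['params_m_plus_4'] * t['params_m']:
         params_m  params_m_plus_4   combo
opt                                       
adam          570              574  327180
rmsprop       576              580  334080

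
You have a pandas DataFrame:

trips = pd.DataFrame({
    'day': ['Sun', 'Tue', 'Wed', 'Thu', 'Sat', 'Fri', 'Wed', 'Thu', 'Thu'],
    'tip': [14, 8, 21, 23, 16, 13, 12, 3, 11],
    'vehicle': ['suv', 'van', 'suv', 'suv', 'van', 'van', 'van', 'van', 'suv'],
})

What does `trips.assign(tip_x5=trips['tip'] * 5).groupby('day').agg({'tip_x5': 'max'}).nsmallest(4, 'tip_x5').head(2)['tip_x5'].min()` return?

add column tip_x5 = trips['tip'] * 5:
   day  tip vehicle  tip_x5
0  Sun   14     suv      70
1  Tue    8     van      40
2  Wed   21     suv     105
3  Thu   23     suv     115
4  Sat   16     van      80
5  Fri   13     van      65
6  Wed   12     van      60
7  Thu    3     van      15
8  Thu   11     suv      55
group by day, max of tip_x5:
     tip_x5
day        
Fri      65
Sat      80
Sun      70
Thu     115
Tue      40
Wed     105
take 4 rows with smallest tip_x5:
     tip_x5
day        
Tue      40
Fri      65
Sun      70
Sat      80
take first 2 rows:
     tip_x5
day        
Tue      40
Fri      65
The min of column 'tip_x5' is 40.

40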